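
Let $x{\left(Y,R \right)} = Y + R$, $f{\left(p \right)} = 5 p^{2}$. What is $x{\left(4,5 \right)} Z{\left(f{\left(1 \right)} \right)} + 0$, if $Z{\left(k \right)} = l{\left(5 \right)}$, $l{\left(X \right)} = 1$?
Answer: $9$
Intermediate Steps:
$Z{\left(k \right)} = 1$
$x{\left(Y,R \right)} = R + Y$
$x{\left(4,5 \right)} Z{\left(f{\left(1 \right)} \right)} + 0 = \left(5 + 4\right) 1 + 0 = 9 \cdot 1 + 0 = 9 + 0 = 9$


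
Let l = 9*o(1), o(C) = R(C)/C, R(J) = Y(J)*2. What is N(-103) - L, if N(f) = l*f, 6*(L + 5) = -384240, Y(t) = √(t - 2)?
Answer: 64045 - 1854*I ≈ 64045.0 - 1854.0*I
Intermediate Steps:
Y(t) = √(-2 + t)
R(J) = 2*√(-2 + J) (R(J) = √(-2 + J)*2 = 2*√(-2 + J))
o(C) = 2*√(-2 + C)/C (o(C) = (2*√(-2 + C))/C = 2*√(-2 + C)/C)
L = -64045 (L = -5 + (⅙)*(-384240) = -5 - 64040 = -64045)
l = 18*I (l = 9*(2*√(-2 + 1)/1) = 9*(2*1*√(-1)) = 9*(2*1*I) = 9*(2*I) = 18*I ≈ 18.0*I)
N(f) = 18*I*f (N(f) = (18*I)*f = 18*I*f)
N(-103) - L = 18*I*(-103) - 1*(-64045) = -1854*I + 64045 = 64045 - 1854*I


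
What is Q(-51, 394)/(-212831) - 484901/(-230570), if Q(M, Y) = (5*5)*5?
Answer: 103173143481/49072443670 ≈ 2.1025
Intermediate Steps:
Q(M, Y) = 125 (Q(M, Y) = 25*5 = 125)
Q(-51, 394)/(-212831) - 484901/(-230570) = 125/(-212831) - 484901/(-230570) = 125*(-1/212831) - 484901*(-1/230570) = -125/212831 + 484901/230570 = 103173143481/49072443670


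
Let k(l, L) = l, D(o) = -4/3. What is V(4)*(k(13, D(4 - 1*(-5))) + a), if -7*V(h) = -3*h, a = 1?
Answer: 24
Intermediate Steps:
D(o) = -4/3 (D(o) = -4*⅓ = -4/3)
V(h) = 3*h/7 (V(h) = -(-3)*h/7 = 3*h/7)
V(4)*(k(13, D(4 - 1*(-5))) + a) = ((3/7)*4)*(13 + 1) = (12/7)*14 = 24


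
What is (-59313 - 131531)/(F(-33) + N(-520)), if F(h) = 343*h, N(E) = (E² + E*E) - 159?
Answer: -95422/264661 ≈ -0.36054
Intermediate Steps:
N(E) = -159 + 2*E² (N(E) = (E² + E²) - 159 = 2*E² - 159 = -159 + 2*E²)
(-59313 - 131531)/(F(-33) + N(-520)) = (-59313 - 131531)/(343*(-33) + (-159 + 2*(-520)²)) = -190844/(-11319 + (-159 + 2*270400)) = -190844/(-11319 + (-159 + 540800)) = -190844/(-11319 + 540641) = -190844/529322 = -190844*1/529322 = -95422/264661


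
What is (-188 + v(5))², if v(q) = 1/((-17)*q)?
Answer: 255392361/7225 ≈ 35348.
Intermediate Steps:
v(q) = -1/(17*q)
(-188 + v(5))² = (-188 - 1/17/5)² = (-188 - 1/17*⅕)² = (-188 - 1/85)² = (-15981/85)² = 255392361/7225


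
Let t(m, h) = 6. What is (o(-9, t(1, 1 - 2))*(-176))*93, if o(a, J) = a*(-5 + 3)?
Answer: -294624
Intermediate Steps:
o(a, J) = -2*a (o(a, J) = a*(-2) = -2*a)
(o(-9, t(1, 1 - 2))*(-176))*93 = (-2*(-9)*(-176))*93 = (18*(-176))*93 = -3168*93 = -294624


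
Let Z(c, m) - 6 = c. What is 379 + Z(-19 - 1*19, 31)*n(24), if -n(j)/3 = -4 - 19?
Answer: -1829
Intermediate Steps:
n(j) = 69 (n(j) = -3*(-4 - 19) = -3*(-23) = 69)
Z(c, m) = 6 + c
379 + Z(-19 - 1*19, 31)*n(24) = 379 + (6 + (-19 - 1*19))*69 = 379 + (6 + (-19 - 19))*69 = 379 + (6 - 38)*69 = 379 - 32*69 = 379 - 2208 = -1829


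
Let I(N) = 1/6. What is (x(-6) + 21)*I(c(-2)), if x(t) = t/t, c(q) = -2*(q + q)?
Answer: 11/3 ≈ 3.6667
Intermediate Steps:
c(q) = -4*q
x(t) = 1
I(N) = 1/6
(x(-6) + 21)*I(c(-2)) = (1 + 21)*(1/6) = 22*(1/6) = 11/3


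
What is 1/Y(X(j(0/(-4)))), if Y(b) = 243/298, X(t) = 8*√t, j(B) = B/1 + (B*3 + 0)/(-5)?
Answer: 298/243 ≈ 1.2263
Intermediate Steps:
j(B) = 2*B/5 (j(B) = B*1 + (3*B + 0)*(-⅕) = B + (3*B)*(-⅕) = B - 3*B/5 = 2*B/5)
Y(b) = 243/298 (Y(b) = 243*(1/298) = 243/298)
1/Y(X(j(0/(-4)))) = 1/(243/298) = 298/243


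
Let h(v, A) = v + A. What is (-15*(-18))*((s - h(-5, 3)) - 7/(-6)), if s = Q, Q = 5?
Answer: 2205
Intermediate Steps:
s = 5
h(v, A) = A + v
(-15*(-18))*((s - h(-5, 3)) - 7/(-6)) = (-15*(-18))*((5 - (3 - 5)) - 7/(-6)) = 270*((5 - 1*(-2)) - 7*(-1/6)) = 270*((5 + 2) + 7/6) = 270*(7 + 7/6) = 270*(49/6) = 2205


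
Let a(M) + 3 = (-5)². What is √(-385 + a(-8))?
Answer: 11*I*√3 ≈ 19.053*I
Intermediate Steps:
a(M) = 22 (a(M) = -3 + (-5)² = -3 + 25 = 22)
√(-385 + a(-8)) = √(-385 + 22) = √(-363) = 11*I*√3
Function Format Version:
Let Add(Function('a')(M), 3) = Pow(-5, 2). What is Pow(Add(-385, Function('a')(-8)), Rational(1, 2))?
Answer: Mul(11, I, Pow(3, Rational(1, 2))) ≈ Mul(19.053, I)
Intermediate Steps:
Function('a')(M) = 22 (Function('a')(M) = Add(-3, Pow(-5, 2)) = Add(-3, 25) = 22)
Pow(Add(-385, Function('a')(-8)), Rational(1, 2)) = Pow(Add(-385, 22), Rational(1, 2)) = Pow(-363, Rational(1, 2)) = Mul(11, I, Pow(3, Rational(1, 2)))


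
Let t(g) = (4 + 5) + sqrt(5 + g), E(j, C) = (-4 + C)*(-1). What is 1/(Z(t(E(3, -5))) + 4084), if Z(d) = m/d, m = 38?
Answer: 136985/560145826 + 19*sqrt(14)/560145826 ≈ 0.00024468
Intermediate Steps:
E(j, C) = 4 - C
t(g) = 9 + sqrt(5 + g)
Z(d) = 38/d
1/(Z(t(E(3, -5))) + 4084) = 1/(38/(9 + sqrt(5 + (4 - 1*(-5)))) + 4084) = 1/(38/(9 + sqrt(5 + (4 + 5))) + 4084) = 1/(38/(9 + sqrt(5 + 9)) + 4084) = 1/(38/(9 + sqrt(14)) + 4084) = 1/(4084 + 38/(9 + sqrt(14)))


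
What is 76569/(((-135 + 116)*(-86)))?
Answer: 76569/1634 ≈ 46.860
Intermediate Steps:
76569/(((-135 + 116)*(-86))) = 76569/((-19*(-86))) = 76569/1634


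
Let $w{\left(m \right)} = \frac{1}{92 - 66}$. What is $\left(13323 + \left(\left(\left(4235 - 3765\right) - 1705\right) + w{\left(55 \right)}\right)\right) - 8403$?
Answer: $\frac{95811}{26} \approx 3685.0$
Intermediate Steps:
$w{\left(m \right)} = \frac{1}{26}$
$\left(13323 + \left(\left(\left(4235 - 3765\right) - 1705\right) + w{\left(55 \right)}\right)\right) - 8403 = \left(13323 + \left(\left(\left(4235 - 3765\right) - 1705\right) + \frac{1}{26}\right)\right) - 8403 = \left(13323 + \left(\left(470 - 1705\right) + \frac{1}{26}\right)\right) - 8403 = \left(13323 + \left(-1235 + \frac{1}{26}\right)\right) - 8403 = \left(13323 - \frac{32109}{26}\right) - 8403 = \frac{314289}{26} - 8403 = \frac{95811}{26}$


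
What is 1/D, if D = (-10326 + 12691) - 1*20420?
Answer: -1/18055 ≈ -5.5386e-5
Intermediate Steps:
D = -18055 (D = 2365 - 20420 = -18055)
1/D = 1/(-18055) = -1/18055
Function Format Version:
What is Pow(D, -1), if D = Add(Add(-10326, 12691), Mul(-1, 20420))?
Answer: Rational(-1, 18055) ≈ -5.5386e-5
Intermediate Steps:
D = -18055 (D = Add(2365, -20420) = -18055)
Pow(D, -1) = Pow(-18055, -1) = Rational(-1, 18055)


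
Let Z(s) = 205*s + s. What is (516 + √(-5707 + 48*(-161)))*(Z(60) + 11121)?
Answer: 12116196 + 23481*I*√13435 ≈ 1.2116e+7 + 2.7217e+6*I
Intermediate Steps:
Z(s) = 206*s
(516 + √(-5707 + 48*(-161)))*(Z(60) + 11121) = (516 + √(-5707 + 48*(-161)))*(206*60 + 11121) = (516 + √(-5707 - 7728))*(12360 + 11121) = (516 + √(-13435))*23481 = (516 + I*√13435)*23481 = 12116196 + 23481*I*√13435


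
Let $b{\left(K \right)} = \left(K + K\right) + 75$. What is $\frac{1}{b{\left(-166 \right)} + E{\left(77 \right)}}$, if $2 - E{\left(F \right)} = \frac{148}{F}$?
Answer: $- \frac{77}{19783} \approx -0.0038922$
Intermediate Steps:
$E{\left(F \right)} = 2 - \frac{148}{F}$
$b{\left(K \right)} = 75 + 2 K$ ($b{\left(K \right)} = 2 K + 75 = 75 + 2 K$)
$\frac{1}{b{\left(-166 \right)} + E{\left(77 \right)}} = \frac{1}{\left(75 + 2 \left(-166\right)\right) + \left(2 - \frac{148}{77}\right)} = \frac{1}{\left(75 - 332\right) + \left(2 - \frac{148}{77}\right)} = \frac{1}{-257 + \left(2 - \frac{148}{77}\right)} = \frac{1}{-257 + \frac{6}{77}} = \frac{1}{- \frac{19783}{77}} = - \frac{77}{19783}$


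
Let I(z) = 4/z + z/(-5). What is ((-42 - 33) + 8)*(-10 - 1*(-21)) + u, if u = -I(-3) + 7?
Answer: -10939/15 ≈ -729.27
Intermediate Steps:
I(z) = 4/z - z/5 (I(z) = 4/z + z*(-1/5) = 4/z - z/5)
u = 116/15 (u = -(4/(-3) - 1/5*(-3)) + 7 = -(4*(-1/3) + 3/5) + 7 = -(-4/3 + 3/5) + 7 = -1*(-11/15) + 7 = 11/15 + 7 = 116/15 ≈ 7.7333)
((-42 - 33) + 8)*(-10 - 1*(-21)) + u = ((-42 - 33) + 8)*(-10 - 1*(-21)) + 116/15 = (-75 + 8)*(-10 + 21) + 116/15 = -67*11 + 116/15 = -737 + 116/15 = -10939/15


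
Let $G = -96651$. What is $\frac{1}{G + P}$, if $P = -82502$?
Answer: $- \frac{1}{179153} \approx -5.5818 \cdot 10^{-6}$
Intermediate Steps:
$\frac{1}{G + P} = \frac{1}{-96651 - 82502} = \frac{1}{-179153} = - \frac{1}{179153}$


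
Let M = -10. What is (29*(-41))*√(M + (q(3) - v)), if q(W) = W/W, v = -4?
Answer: -1189*I*√5 ≈ -2658.7*I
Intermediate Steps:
q(W) = 1
(29*(-41))*√(M + (q(3) - v)) = (29*(-41))*√(-10 + (1 - 1*(-4))) = -1189*√(-10 + (1 + 4)) = -1189*√(-10 + 5) = -1189*I*√5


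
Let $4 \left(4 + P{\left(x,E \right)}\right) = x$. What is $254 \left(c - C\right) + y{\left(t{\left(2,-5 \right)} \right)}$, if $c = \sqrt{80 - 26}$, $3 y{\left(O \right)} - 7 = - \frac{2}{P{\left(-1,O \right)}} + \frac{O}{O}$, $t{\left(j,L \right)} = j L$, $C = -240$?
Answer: $\frac{1036368}{17} + 762 \sqrt{6} \approx 62829.0$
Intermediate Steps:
$t{\left(j,L \right)} = L j$
$P{\left(x,E \right)} = -4 + \frac{x}{4}$
$y{\left(O \right)} = \frac{48}{17}$ ($y{\left(O \right)} = \frac{7}{3} + \frac{- \frac{2}{-4 + \frac{1}{4} \left(-1\right)} + \frac{O}{O}}{3} = \frac{7}{3} + \frac{- \frac{2}{-4 - \frac{1}{4}} + 1}{3} = \frac{7}{3} + \frac{- \frac{2}{- \frac{17}{4}} + 1}{3} = \frac{7}{3} + \frac{\left(-2\right) \left(- \frac{4}{17}\right) + 1}{3} = \frac{7}{3} + \frac{\frac{8}{17} + 1}{3} = \frac{7}{3} + \frac{1}{3} \cdot \frac{25}{17} = \frac{7}{3} + \frac{25}{51} = \frac{48}{17}$)
$c = 3 \sqrt{6}$ ($c = \sqrt{54} = 3 \sqrt{6} \approx 7.3485$)
$254 \left(c - C\right) + y{\left(t{\left(2,-5 \right)} \right)} = 254 \left(3 \sqrt{6} - -240\right) + \frac{48}{17} = 254 \left(3 \sqrt{6} + 240\right) + \frac{48}{17} = 254 \left(240 + 3 \sqrt{6}\right) + \frac{48}{17} = \left(60960 + 762 \sqrt{6}\right) + \frac{48}{17} = \frac{1036368}{17} + 762 \sqrt{6}$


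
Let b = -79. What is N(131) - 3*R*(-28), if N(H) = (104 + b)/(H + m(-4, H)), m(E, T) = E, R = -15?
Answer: -159995/127 ≈ -1259.8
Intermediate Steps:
N(H) = 25/(-4 + H) (N(H) = (104 - 79)/(H - 4) = 25/(-4 + H))
N(131) - 3*R*(-28) = 25/(-4 + 131) - 3*(-15)*(-28) = 25/127 + 45*(-28) = 25*(1/127) - 1260 = 25/127 - 1260 = -159995/127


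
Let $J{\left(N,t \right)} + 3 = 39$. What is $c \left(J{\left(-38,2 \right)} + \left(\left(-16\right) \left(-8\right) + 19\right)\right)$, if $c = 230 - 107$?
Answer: $22509$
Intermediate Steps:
$J{\left(N,t \right)} = 36$ ($J{\left(N,t \right)} = -3 + 39 = 36$)
$c = 123$ ($c = 230 - 107 = 123$)
$c \left(J{\left(-38,2 \right)} + \left(\left(-16\right) \left(-8\right) + 19\right)\right) = 123 \left(36 + \left(\left(-16\right) \left(-8\right) + 19\right)\right) = 123 \left(36 + \left(128 + 19\right)\right) = 123 \left(36 + 147\right) = 123 \cdot 183 = 22509$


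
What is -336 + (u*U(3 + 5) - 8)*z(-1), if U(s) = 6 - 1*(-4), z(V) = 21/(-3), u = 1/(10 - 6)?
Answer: -595/2 ≈ -297.50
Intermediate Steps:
u = ¼ (u = 1/4 = ¼ ≈ 0.25000)
z(V) = -7 (z(V) = 21*(-⅓) = -7)
U(s) = 10 (U(s) = 6 + 4 = 10)
-336 + (u*U(3 + 5) - 8)*z(-1) = -336 + ((¼)*10 - 8)*(-7) = -336 + (5/2 - 8)*(-7) = -336 - 11/2*(-7) = -336 + 77/2 = -595/2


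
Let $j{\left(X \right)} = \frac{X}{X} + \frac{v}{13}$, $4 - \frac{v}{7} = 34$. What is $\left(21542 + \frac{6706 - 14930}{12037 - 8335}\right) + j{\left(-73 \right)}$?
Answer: $\frac{517947043}{24063} \approx 21525.0$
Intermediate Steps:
$v = -210$ ($v = 28 - 238 = -210$)
$j{\left(X \right)} = - \frac{197}{13}$ ($j{\left(X \right)} = \frac{X}{X} - \frac{210}{13} = 1 - \frac{210}{13} = - \frac{197}{13}$)
$\left(21542 + \frac{6706 - 14930}{12037 - 8335}\right) + j{\left(-73 \right)} = \left(21542 + \frac{6706 - 14930}{12037 - 8335}\right) - \frac{197}{13} = \left(21542 - \frac{8224}{3702}\right) - \frac{197}{13} = \left(21542 - \frac{4112}{1851}\right) - \frac{197}{13} = \frac{39870130}{1851} - \frac{197}{13} = \frac{517947043}{24063}$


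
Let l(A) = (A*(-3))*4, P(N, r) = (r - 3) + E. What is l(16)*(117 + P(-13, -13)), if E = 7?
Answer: -20736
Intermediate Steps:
P(N, r) = 4 + r (P(N, r) = (r - 3) + 7 = (-3 + r) + 7 = 4 + r)
l(A) = -12*A (l(A) = -3*A*4 = -12*A)
l(16)*(117 + P(-13, -13)) = (-12*16)*(117 + (4 - 13)) = -192*(117 - 9) = -192*108 = -20736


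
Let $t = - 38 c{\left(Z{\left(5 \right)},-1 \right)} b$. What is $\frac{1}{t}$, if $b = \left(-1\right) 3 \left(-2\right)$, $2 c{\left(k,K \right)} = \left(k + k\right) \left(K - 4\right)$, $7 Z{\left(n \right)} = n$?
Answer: $\frac{7}{5700} \approx 0.0012281$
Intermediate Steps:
$Z{\left(n \right)} = \frac{n}{7}$
$c{\left(k,K \right)} = k \left(-4 + K\right)$ ($c{\left(k,K \right)} = \frac{\left(k + k\right) \left(K - 4\right)}{2} = \frac{2 k \left(-4 + K\right)}{2} = k \left(-4 + K\right)$)
$b = 6$ ($b = \left(-3\right) \left(-2\right) = 6$)
$t = \frac{5700}{7}$ ($t = - 38 \cdot \frac{1}{7} \cdot 5 \left(-4 - 1\right) 6 = - 38 \cdot \frac{5}{7} \left(-5\right) 6 = \left(-38\right) \left(- \frac{25}{7}\right) 6 = \frac{950}{7} \cdot 6 = \frac{5700}{7} \approx 814.29$)
$\frac{1}{t} = \frac{1}{\frac{5700}{7}} = \frac{7}{5700}$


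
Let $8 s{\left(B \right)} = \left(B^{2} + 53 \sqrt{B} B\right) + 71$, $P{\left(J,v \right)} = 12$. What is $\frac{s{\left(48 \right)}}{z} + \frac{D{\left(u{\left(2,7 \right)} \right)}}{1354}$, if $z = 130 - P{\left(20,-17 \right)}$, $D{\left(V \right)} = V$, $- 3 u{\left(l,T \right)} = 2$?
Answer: $\frac{4822681}{1917264} + \frac{636 \sqrt{3}}{59} \approx 21.186$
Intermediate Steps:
$u{\left(l,T \right)} = - \frac{2}{3}$ ($u{\left(l,T \right)} = \left(- \frac{1}{3}\right) 2 = - \frac{2}{3}$)
$s{\left(B \right)} = \frac{71}{8} + \frac{B^{2}}{8} + \frac{53 B^{\frac{3}{2}}}{8}$ ($s{\left(B \right)} = \frac{\left(B^{2} + 53 \sqrt{B} B\right) + 71}{8} = \frac{\left(B^{2} + 53 B^{\frac{3}{2}}\right) + 71}{8} = \frac{71 + B^{2} + 53 B^{\frac{3}{2}}}{8} = \frac{71}{8} + \frac{B^{2}}{8} + \frac{53 B^{\frac{3}{2}}}{8}$)
$z = 118$ ($z = 130 - 12 = 118$)
$\frac{s{\left(48 \right)}}{z} + \frac{D{\left(u{\left(2,7 \right)} \right)}}{1354} = \frac{\frac{71}{8} + \frac{48^{2}}{8} + \frac{53 \cdot 48^{\frac{3}{2}}}{8}}{118} - \frac{2}{3 \cdot 1354} = \left(\frac{71}{8} + \frac{1}{8} \cdot 2304 + \frac{53 \cdot 192 \sqrt{3}}{8}\right) \frac{1}{118} - \frac{1}{2031} = \left(\frac{71}{8} + 288 + 1272 \sqrt{3}\right) \frac{1}{118} - \frac{1}{2031} = \left(\frac{2375}{8} + 1272 \sqrt{3}\right) \frac{1}{118} - \frac{1}{2031} = \left(\frac{2375}{944} + \frac{636 \sqrt{3}}{59}\right) - \frac{1}{2031} = \frac{4822681}{1917264} + \frac{636 \sqrt{3}}{59}$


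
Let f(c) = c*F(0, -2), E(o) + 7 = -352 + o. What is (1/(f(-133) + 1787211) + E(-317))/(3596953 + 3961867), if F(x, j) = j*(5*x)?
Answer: -241630927/2701841250204 ≈ -8.9432e-5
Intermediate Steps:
F(x, j) = 5*j*x
E(o) = -359 + o (E(o) = -7 + (-352 + o) = -359 + o)
f(c) = 0 (f(c) = c*(5*(-2)*0) = c*0 = 0)
(1/(f(-133) + 1787211) + E(-317))/(3596953 + 3961867) = (1/(0 + 1787211) + (-359 - 317))/(3596953 + 3961867) = (1/1787211 - 676)/7558820 = (1/1787211 - 676)*(1/7558820) = -1208154635/1787211*1/7558820 = -241630927/2701841250204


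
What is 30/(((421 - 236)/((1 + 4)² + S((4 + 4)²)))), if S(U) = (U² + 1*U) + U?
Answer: 25494/37 ≈ 689.03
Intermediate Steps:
S(U) = U² + 2*U (S(U) = (U² + U) + U = (U + U²) + U = U² + 2*U)
30/(((421 - 236)/((1 + 4)² + S((4 + 4)²)))) = 30/(((421 - 236)/((1 + 4)² + (4 + 4)²*(2 + (4 + 4)²)))) = 30/((185/(5² + 8²*(2 + 8²)))) = 30/((185/(25 + 64*(2 + 64)))) = 30/((185/(25 + 64*66))) = 30/((185/(25 + 4224))) = 30/((185/4249)) = 30/((185*(1/4249))) = 30/(185/4249) = 30*(4249/185) = 25494/37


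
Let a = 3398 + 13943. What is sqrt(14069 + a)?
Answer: 3*sqrt(3490) ≈ 177.23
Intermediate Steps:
a = 17341
sqrt(14069 + a) = sqrt(14069 + 17341) = sqrt(31410) = 3*sqrt(3490)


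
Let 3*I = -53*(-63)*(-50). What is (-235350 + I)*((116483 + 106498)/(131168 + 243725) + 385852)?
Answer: -42094150113747000/374893 ≈ -1.1228e+11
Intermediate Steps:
I = -55650 (I = (-53*(-63)*(-50))/3 = (3339*(-50))/3 = (⅓)*(-166950) = -55650)
(-235350 + I)*((116483 + 106498)/(131168 + 243725) + 385852) = (-235350 - 55650)*((116483 + 106498)/(131168 + 243725) + 385852) = -291000*(222981/374893 + 385852) = -291000*144653436817/374893 = -42094150113747000/374893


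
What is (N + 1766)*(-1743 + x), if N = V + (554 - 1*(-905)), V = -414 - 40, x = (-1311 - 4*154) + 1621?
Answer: -5677779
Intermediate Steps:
x = -306 (x = (-1311 - 616) + 1621 = -1927 + 1621 = -306)
V = -454
N = 1005 (N = -454 + (554 - 1*(-905)) = -454 + (554 + 905) = -454 + 1459 = 1005)
(N + 1766)*(-1743 + x) = (1005 + 1766)*(-1743 - 306) = 2771*(-2049) = -5677779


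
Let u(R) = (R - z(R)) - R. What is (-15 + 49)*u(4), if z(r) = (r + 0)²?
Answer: -544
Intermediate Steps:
z(r) = r²
u(R) = -R² (u(R) = (R - R²) - R = -R²)
(-15 + 49)*u(4) = (-15 + 49)*(-1*4²) = 34*(-1*16) = 34*(-16) = -544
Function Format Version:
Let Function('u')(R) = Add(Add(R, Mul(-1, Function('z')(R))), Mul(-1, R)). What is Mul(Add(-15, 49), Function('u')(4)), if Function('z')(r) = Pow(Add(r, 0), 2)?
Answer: -544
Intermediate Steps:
Function('z')(r) = Pow(r, 2)
Function('u')(R) = Mul(-1, Pow(R, 2)) (Function('u')(R) = Add(Add(R, Mul(-1, Pow(R, 2))), Mul(-1, R)) = Mul(-1, Pow(R, 2)))
Mul(Add(-15, 49), Function('u')(4)) = Mul(Add(-15, 49), Mul(-1, Pow(4, 2))) = Mul(34, Mul(-1, 16)) = Mul(34, -16) = -544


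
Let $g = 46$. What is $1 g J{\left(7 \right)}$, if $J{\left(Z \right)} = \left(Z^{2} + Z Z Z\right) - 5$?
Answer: $17802$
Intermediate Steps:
$J{\left(Z \right)} = -5 + Z^{2} + Z^{3}$ ($J{\left(Z \right)} = \left(Z^{2} + Z^{2} Z\right) - 5 = \left(Z^{2} + Z^{3}\right) - 5 = -5 + Z^{2} + Z^{3}$)
$1 g J{\left(7 \right)} = 1 \cdot 46 \left(-5 + 7^{2} + 7^{3}\right) = 46 \left(-5 + 49 + 343\right) = 46 \cdot 387 = 17802$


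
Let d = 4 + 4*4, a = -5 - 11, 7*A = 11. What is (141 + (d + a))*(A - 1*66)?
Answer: -65395/7 ≈ -9342.1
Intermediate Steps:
A = 11/7 (A = (⅐)*11 = 11/7 ≈ 1.5714)
a = -16
d = 20 (d = 4 + 16 = 20)
(141 + (d + a))*(A - 1*66) = (141 + (20 - 16))*(11/7 - 1*66) = (141 + 4)*(11/7 - 66) = 145*(-451/7) = -65395/7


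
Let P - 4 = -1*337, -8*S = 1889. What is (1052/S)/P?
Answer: 8416/629037 ≈ 0.013379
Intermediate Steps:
S = -1889/8 (S = -1/8*1889 = -1889/8 ≈ -236.13)
P = -333 (P = 4 - 1*337 = 4 - 337 = -333)
(1052/S)/P = (1052/(-1889/8))/(-333) = (1052*(-8/1889))*(-1/333) = -8416/1889*(-1/333) = 8416/629037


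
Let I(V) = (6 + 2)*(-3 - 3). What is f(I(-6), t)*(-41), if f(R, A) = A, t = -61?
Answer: 2501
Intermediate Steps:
I(V) = -48 (I(V) = 8*(-6) = -48)
f(I(-6), t)*(-41) = -61*(-41) = 2501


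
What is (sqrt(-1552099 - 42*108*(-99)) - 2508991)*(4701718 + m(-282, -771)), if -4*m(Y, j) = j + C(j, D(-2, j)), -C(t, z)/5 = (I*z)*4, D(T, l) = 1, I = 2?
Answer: -47188307377853/4 + 18807683*I*sqrt(1103035)/4 ≈ -1.1797e+13 + 4.9382e+9*I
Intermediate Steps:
C(t, z) = -40*z (C(t, z) = -5*2*z*4 = -40*z)
m(Y, j) = 10 - j/4 (m(Y, j) = -(j - 40*1)/4 = -(j - 40)/4 = -(-40 + j)/4 = 10 - j/4)
(sqrt(-1552099 - 42*108*(-99)) - 2508991)*(4701718 + m(-282, -771)) = (sqrt(-1552099 - 42*108*(-99)) - 2508991)*(4701718 + (10 - 1/4*(-771))) = (sqrt(-1552099 - 4536*(-99)) - 2508991)*(4701718 + (10 + 771/4)) = (sqrt(-1552099 + 449064) - 2508991)*(4701718 + 811/4) = (sqrt(-1103035) - 2508991)*(18807683/4) = (I*sqrt(1103035) - 2508991)*(18807683/4) = (-2508991 + I*sqrt(1103035))*(18807683/4) = -47188307377853/4 + 18807683*I*sqrt(1103035)/4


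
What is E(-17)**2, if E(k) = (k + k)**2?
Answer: 1336336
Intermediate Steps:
E(k) = 4*k**2 (E(k) = (2*k)**2 = 4*k**2)
E(-17)**2 = (4*(-17)**2)**2 = (4*289)**2 = 1156**2 = 1336336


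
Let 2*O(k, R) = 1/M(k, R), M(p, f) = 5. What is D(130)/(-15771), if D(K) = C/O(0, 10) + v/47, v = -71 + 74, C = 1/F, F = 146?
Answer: -454/54110301 ≈ -8.3903e-6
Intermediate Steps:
O(k, R) = ⅒ (O(k, R) = (½)/5 = (½)*(⅕) = ⅒)
C = 1/146 ≈ 0.0068493
v = 3
D(K) = 454/3431 (D(K) = 1/(146*(⅒)) + 3/47 = (1/146)*10 + 3*(1/47) = 5/73 + 3/47 = 454/3431)
D(130)/(-15771) = (454/3431)/(-15771) = (454/3431)*(-1/15771) = -454/54110301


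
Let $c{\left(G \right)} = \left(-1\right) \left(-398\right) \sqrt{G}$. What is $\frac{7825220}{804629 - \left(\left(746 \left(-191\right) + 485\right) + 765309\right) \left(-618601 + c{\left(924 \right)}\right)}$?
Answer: $\frac{28735680228700068}{1415379847668487620185} + \frac{110928791237056 \sqrt{231}}{4246139543005462860555} \approx 2.07 \cdot 10^{-5}$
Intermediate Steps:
$c{\left(G \right)} = 398 \sqrt{G}$
$\frac{7825220}{804629 - \left(\left(746 \left(-191\right) + 485\right) + 765309\right) \left(-618601 + c{\left(924 \right)}\right)} = \frac{7825220}{804629 - \left(\left(746 \left(-191\right) + 485\right) + 765309\right) \left(-618601 + 398 \sqrt{924}\right)} = \frac{7825220}{804629 - \left(\left(-142486 + 485\right) + 765309\right) \left(-618601 + 398 \cdot 2 \sqrt{231}\right)} = \frac{7825220}{804629 - \left(-142001 + 765309\right) \left(-618601 + 796 \sqrt{231}\right)} = \frac{7825220}{804629 - 623308 \left(-618601 + 796 \sqrt{231}\right)} = \frac{7825220}{804629 - \left(-385578952108 + 496153168 \sqrt{231}\right)} = \frac{7825220}{804629 + \left(385578952108 - 496153168 \sqrt{231}\right)} = \frac{7825220}{385579756737 - 496153168 \sqrt{231}}$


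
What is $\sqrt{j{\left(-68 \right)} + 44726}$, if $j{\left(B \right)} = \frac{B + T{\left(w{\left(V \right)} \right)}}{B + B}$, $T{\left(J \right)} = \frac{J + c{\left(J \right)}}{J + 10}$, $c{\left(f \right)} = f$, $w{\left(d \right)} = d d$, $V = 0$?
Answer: $\frac{\sqrt{178906}}{2} \approx 211.49$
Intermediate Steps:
$w{\left(d \right)} = d^{2}$
$T{\left(J \right)} = \frac{2 J}{10 + J}$ ($T{\left(J \right)} = \frac{J + J}{J + 10} = \frac{2 J}{10 + J}$)
$j{\left(B \right)} = \frac{1}{2}$ ($j{\left(B \right)} = \frac{B + \frac{2 \cdot 0^{2}}{10 + 0^{2}}}{B + B} = \frac{B + 2 \cdot 0 \frac{1}{10 + 0}}{2 B} = \left(B + 2 \cdot 0 \cdot \frac{1}{10}\right) \frac{1}{2 B} = \left(B + 0\right) \frac{1}{2 B} = B \frac{1}{2 B} = \frac{1}{2}$)
$\sqrt{j{\left(-68 \right)} + 44726} = \sqrt{\frac{1}{2} + 44726} = \sqrt{\frac{89453}{2}} = \frac{\sqrt{178906}}{2}$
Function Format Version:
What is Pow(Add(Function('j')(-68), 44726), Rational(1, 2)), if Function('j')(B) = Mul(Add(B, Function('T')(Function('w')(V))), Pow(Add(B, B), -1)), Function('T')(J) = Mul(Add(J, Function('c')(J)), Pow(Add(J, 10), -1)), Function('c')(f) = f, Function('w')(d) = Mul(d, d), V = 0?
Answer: Mul(Rational(1, 2), Pow(178906, Rational(1, 2))) ≈ 211.49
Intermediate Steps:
Function('w')(d) = Pow(d, 2)
Function('T')(J) = Mul(2, J, Pow(Add(10, J), -1)) (Function('T')(J) = Mul(Add(J, J), Pow(Add(J, 10), -1)) = Mul(Mul(2, J), Pow(Add(10, J), -1)) = Mul(2, J, Pow(Add(10, J), -1)))
Function('j')(B) = Rational(1, 2) (Function('j')(B) = Mul(Add(B, Mul(2, Pow(0, 2), Pow(Add(10, Pow(0, 2)), -1))), Pow(Add(B, B), -1)) = Mul(Add(B, Mul(2, 0, Pow(Add(10, 0), -1))), Pow(Mul(2, B), -1)) = Mul(Add(B, Mul(2, 0, Pow(10, -1))), Mul(Rational(1, 2), Pow(B, -1))) = Mul(Add(B, Mul(2, 0, Rational(1, 10))), Mul(Rational(1, 2), Pow(B, -1))) = Mul(Add(B, 0), Mul(Rational(1, 2), Pow(B, -1))) = Mul(B, Mul(Rational(1, 2), Pow(B, -1))) = Rational(1, 2))
Pow(Add(Function('j')(-68), 44726), Rational(1, 2)) = Pow(Add(Rational(1, 2), 44726), Rational(1, 2)) = Pow(Rational(89453, 2), Rational(1, 2)) = Mul(Rational(1, 2), Pow(178906, Rational(1, 2)))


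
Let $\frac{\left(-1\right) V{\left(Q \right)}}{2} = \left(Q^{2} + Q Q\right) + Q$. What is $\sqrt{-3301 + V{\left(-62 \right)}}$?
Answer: $i \sqrt{18553} \approx 136.21 i$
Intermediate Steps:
$V{\left(Q \right)} = - 4 Q^{2} - 2 Q$ ($V{\left(Q \right)} = - 2 \left(\left(Q^{2} + Q Q\right) + Q\right) = - 2 \left(\left(Q^{2} + Q^{2}\right) + Q\right) = - 2 \left(2 Q^{2} + Q\right) = - 2 \left(Q + 2 Q^{2}\right) = - 4 Q^{2} - 2 Q$)
$\sqrt{-3301 + V{\left(-62 \right)}} = \sqrt{-3301 - - 124 \left(1 + 2 \left(-62\right)\right)} = \sqrt{-3301 - - 124 \left(1 - 124\right)} = \sqrt{-3301 - \left(-124\right) \left(-123\right)} = \sqrt{-3301 - 15252} = \sqrt{-18553} = i \sqrt{18553}$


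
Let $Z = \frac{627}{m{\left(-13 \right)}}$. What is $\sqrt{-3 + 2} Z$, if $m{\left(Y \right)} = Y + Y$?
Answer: $- \frac{627 i}{26} \approx - 24.115 i$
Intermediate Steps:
$m{\left(Y \right)} = 2 Y$
$Z = - \frac{627}{26}$ ($Z = \frac{627}{2 \left(-13\right)} = \frac{627}{-26} = 627 \left(- \frac{1}{26}\right) = - \frac{627}{26} \approx -24.115$)
$\sqrt{-3 + 2} Z = \sqrt{-3 + 2} \left(- \frac{627}{26}\right) = \sqrt{-1} \left(- \frac{627}{26}\right) = i \left(- \frac{627}{26}\right) = - \frac{627 i}{26}$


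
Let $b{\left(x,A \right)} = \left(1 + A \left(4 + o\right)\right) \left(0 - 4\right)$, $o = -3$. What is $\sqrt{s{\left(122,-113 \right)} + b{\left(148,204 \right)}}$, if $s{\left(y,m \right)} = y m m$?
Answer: $\sqrt{1556998} \approx 1247.8$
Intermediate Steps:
$s{\left(y,m \right)} = y m^{2}$ ($s{\left(y,m \right)} = m y m = y m^{2}$)
$b{\left(x,A \right)} = -4 - 4 A$ ($b{\left(x,A \right)} = \left(1 + A \left(4 - 3\right)\right) \left(0 - 4\right) = \left(1 + A 1\right) \left(-4\right) = \left(1 + A\right) \left(-4\right) = -4 - 4 A$)
$\sqrt{s{\left(122,-113 \right)} + b{\left(148,204 \right)}} = \sqrt{122 \left(-113\right)^{2} - 820} = \sqrt{122 \cdot 12769 - 820} = \sqrt{1557818 - 820} = \sqrt{1556998}$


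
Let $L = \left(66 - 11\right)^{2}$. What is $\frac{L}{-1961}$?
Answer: $- \frac{3025}{1961} \approx -1.5426$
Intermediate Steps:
$L = 3025$ ($L = 55^{2} = 3025$)
$\frac{L}{-1961} = \frac{3025}{-1961} = 3025 \left(- \frac{1}{1961}\right) = - \frac{3025}{1961}$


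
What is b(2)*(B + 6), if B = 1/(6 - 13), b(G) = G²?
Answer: 164/7 ≈ 23.429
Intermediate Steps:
B = -⅐ (B = 1/(-7) = -⅐ ≈ -0.14286)
b(2)*(B + 6) = 2²*(-⅐ + 6) = 4*(41/7) = 164/7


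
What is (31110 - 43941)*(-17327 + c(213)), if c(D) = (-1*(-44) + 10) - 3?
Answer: 221668356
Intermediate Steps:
c(D) = 51 (c(D) = (44 + 10) - 3 = 54 - 3 = 51)
(31110 - 43941)*(-17327 + c(213)) = (31110 - 43941)*(-17327 + 51) = -12831*(-17276) = 221668356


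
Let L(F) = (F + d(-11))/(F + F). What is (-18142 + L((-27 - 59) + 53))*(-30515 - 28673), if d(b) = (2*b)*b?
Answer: 3221928374/3 ≈ 1.0740e+9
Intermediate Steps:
d(b) = 2*b²
L(F) = (242 + F)/(2*F) (L(F) = (F + 2*(-11)²)/(F + F) = (F + 2*121)/((2*F)) = (F + 242)*(1/(2*F)) = (242 + F)*(1/(2*F)) = (242 + F)/(2*F))
(-18142 + L((-27 - 59) + 53))*(-30515 - 28673) = (-18142 + (242 + ((-27 - 59) + 53))/(2*((-27 - 59) + 53)))*(-30515 - 28673) = (-18142 + (242 + (-86 + 53))/(2*(-86 + 53)))*(-59188) = (-18142 + (½)*(242 - 33)/(-33))*(-59188) = (-18142 + (½)*(-1/33)*209)*(-59188) = (-18142 - 19/6)*(-59188) = -108871/6*(-59188) = 3221928374/3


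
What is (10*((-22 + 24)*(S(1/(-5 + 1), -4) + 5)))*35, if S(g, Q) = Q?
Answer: 700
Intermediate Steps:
(10*((-22 + 24)*(S(1/(-5 + 1), -4) + 5)))*35 = (10*((-22 + 24)*(-4 + 5)))*35 = (10*(2*1))*35 = (10*2)*35 = 20*35 = 700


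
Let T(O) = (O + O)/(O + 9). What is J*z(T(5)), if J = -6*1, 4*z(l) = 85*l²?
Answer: -6375/98 ≈ -65.051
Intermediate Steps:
T(O) = 2*O/(9 + O) (T(O) = (2*O)/(9 + O) = 2*O/(9 + O))
z(l) = 85*l²/4 (z(l) = (85*l²)/4 = 85*l²/4)
J = -6
J*z(T(5)) = -255*(2*5/(9 + 5))²/2 = -255*(2*5/14)²/2 = -255*(2*5*(1/14))²/2 = -255*(5/7)²/2 = -255*25/(2*49) = -6*2125/196 = -6375/98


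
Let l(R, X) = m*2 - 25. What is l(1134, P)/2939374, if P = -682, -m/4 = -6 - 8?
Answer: 87/2939374 ≈ 2.9598e-5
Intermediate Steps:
m = 56 (m = -4*(-6 - 8) = -4*(-14) = 56)
l(R, X) = 87 (l(R, X) = 56*2 - 25 = 112 - 25 = 87)
l(1134, P)/2939374 = 87/2939374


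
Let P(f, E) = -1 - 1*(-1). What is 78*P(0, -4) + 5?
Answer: 5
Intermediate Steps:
P(f, E) = 0 (P(f, E) = -1 + 1 = 0)
78*P(0, -4) + 5 = 78*0 + 5 = 0 + 5 = 5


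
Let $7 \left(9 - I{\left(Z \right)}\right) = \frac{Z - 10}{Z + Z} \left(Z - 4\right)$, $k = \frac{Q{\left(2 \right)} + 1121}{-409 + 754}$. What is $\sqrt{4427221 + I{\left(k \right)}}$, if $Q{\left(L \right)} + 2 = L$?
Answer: $\frac{\sqrt{2648753114808169230}}{773490} \approx 2104.1$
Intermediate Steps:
$Q{\left(L \right)} = -2 + L$
$k = \frac{1121}{345}$ ($k = \frac{\left(-2 + 2\right) + 1121}{-409 + 754} = \frac{0 + 1121}{345} = 1121 \cdot \frac{1}{345} = \frac{1121}{345} \approx 3.2493$)
$I{\left(Z \right)} = 9 - \frac{\left(-10 + Z\right) \left(-4 + Z\right)}{14 Z}$ ($I{\left(Z \right)} = 9 - \frac{\frac{Z - 10}{Z + Z} \left(Z - 4\right)}{7} = 9 - \frac{\frac{-10 + Z}{2 Z} \left(-4 + Z\right)}{7} = 9 - \frac{\frac{1}{2} \frac{1}{Z} \left(-10 + Z\right) \left(-4 + Z\right)}{7} = 9 - \frac{\left(-10 + Z\right) \left(-4 + Z\right)}{14 Z}$)
$\sqrt{4427221 + I{\left(k \right)}} = \sqrt{4427221 - \left(- \frac{47179}{4830} + \frac{6900}{7847}\right)} = \sqrt{4427221 - - \frac{6875237}{773490}} = \sqrt{4427221 + \frac{6875237}{773490}} = \sqrt{\frac{3424418046527}{773490}} = \frac{\sqrt{2648753114808169230}}{773490}$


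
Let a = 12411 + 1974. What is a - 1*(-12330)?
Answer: 26715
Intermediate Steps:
a = 14385
a - 1*(-12330) = 14385 - 1*(-12330) = 14385 + 12330 = 26715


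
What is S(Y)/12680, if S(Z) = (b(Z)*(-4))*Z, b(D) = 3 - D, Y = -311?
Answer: 48827/1585 ≈ 30.806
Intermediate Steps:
S(Z) = Z*(-12 + 4*Z) (S(Z) = ((3 - Z)*(-4))*Z = (-12 + 4*Z)*Z = Z*(-12 + 4*Z))
S(Y)/12680 = (4*(-311)*(-3 - 311))/12680 = (4*(-311)*(-314))*(1/12680) = 390616*(1/12680) = 48827/1585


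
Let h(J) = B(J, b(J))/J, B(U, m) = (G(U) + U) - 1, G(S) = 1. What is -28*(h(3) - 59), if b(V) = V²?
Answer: 1624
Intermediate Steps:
B(U, m) = U (B(U, m) = (1 + U) - 1 = U)
h(J) = 1 (h(J) = J/J = 1)
-28*(h(3) - 59) = -28*(1 - 59) = -28*(-58) = 1624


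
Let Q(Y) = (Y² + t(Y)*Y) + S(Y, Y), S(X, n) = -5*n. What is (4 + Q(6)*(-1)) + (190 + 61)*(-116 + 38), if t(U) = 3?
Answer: -19598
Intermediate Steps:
Q(Y) = Y² - 2*Y (Q(Y) = (Y² + 3*Y) - 5*Y = Y² - 2*Y)
(4 + Q(6)*(-1)) + (190 + 61)*(-116 + 38) = (4 + (6*(-2 + 6))*(-1)) + (190 + 61)*(-116 + 38) = (4 + (6*4)*(-1)) + 251*(-78) = (4 + 24*(-1)) - 19578 = (4 - 24) - 19578 = -20 - 19578 = -19598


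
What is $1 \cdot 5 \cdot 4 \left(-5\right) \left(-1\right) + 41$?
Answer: $141$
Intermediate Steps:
$1 \cdot 5 \cdot 4 \left(-5\right) \left(-1\right) + 41 = 1 \cdot 5 \left(-20\right) \left(-1\right) + 41 = 1 \left(\left(-100\right) \left(-1\right)\right) + 41 = 1 \cdot 100 + 41 = 100 + 41 = 141$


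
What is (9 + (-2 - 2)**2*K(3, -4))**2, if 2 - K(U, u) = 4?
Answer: 529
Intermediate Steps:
K(U, u) = -2 (K(U, u) = 2 - 1*4 = 2 - 4 = -2)
(9 + (-2 - 2)**2*K(3, -4))**2 = (9 + (-2 - 2)**2*(-2))**2 = (9 + (-4)**2*(-2))**2 = (9 + 16*(-2))**2 = (9 - 32)**2 = (-23)**2 = 529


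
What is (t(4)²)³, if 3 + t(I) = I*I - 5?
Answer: 262144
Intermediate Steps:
t(I) = -8 + I² (t(I) = -3 + (I*I - 5) = -3 + (I² - 5) = -3 + (-5 + I²) = -8 + I²)
(t(4)²)³ = ((-8 + 4²)²)³ = ((-8 + 16)²)³ = (8²)³ = 64³ = 262144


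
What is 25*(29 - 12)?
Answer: 425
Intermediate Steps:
25*(29 - 12) = 25*17 = 425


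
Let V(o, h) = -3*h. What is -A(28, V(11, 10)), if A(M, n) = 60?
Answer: -60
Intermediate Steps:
-A(28, V(11, 10)) = -1*60 = -60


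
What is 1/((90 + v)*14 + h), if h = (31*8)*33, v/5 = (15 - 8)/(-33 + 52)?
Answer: 19/179926 ≈ 0.00010560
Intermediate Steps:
v = 35/19 (v = 5*((15 - 8)/(-33 + 52)) = 5*(7/19) = 35/19 ≈ 1.8421)
h = 8184 (h = 248*33 = 8184)
1/((90 + v)*14 + h) = 1/((90 + 35/19)*14 + 8184) = 1/((1745/19)*14 + 8184) = 1/(24430/19 + 8184) = 1/(179926/19) = 19/179926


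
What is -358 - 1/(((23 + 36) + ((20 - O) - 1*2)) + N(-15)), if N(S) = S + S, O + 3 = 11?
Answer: -13963/39 ≈ -358.03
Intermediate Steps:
O = 8 (O = -3 + 11 = 8)
N(S) = 2*S
-358 - 1/(((23 + 36) + ((20 - O) - 1*2)) + N(-15)) = -358 - 1/(((23 + 36) + ((20 - 1*8) - 1*2)) + 2*(-15)) = -358 - 1/((59 + ((20 - 8) - 2)) - 30) = -358 - 1/((59 + (12 - 2)) - 30) = -358 - 1/((59 + 10) - 30) = -358 - 1/(69 - 30) = -358 - 1/39 = -13963/39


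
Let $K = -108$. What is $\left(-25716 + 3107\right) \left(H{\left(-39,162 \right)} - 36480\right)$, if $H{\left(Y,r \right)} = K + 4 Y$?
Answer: $830745096$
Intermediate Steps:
$H{\left(Y,r \right)} = -108 + 4 Y$
$\left(-25716 + 3107\right) \left(H{\left(-39,162 \right)} - 36480\right) = \left(-25716 + 3107\right) \left(\left(-108 + 4 \left(-39\right)\right) - 36480\right) = - 22609 \left(\left(-108 - 156\right) - 36480\right) = - 22609 \left(-264 - 36480\right) = \left(-22609\right) \left(-36744\right) = 830745096$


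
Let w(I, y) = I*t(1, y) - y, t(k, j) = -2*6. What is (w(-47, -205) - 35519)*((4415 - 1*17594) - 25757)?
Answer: 1353026000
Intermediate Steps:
t(k, j) = -12
w(I, y) = -y - 12*I (w(I, y) = I*(-12) - y = -12*I - y = -y - 12*I)
(w(-47, -205) - 35519)*((4415 - 1*17594) - 25757) = ((-1*(-205) - 12*(-47)) - 35519)*((4415 - 1*17594) - 25757) = ((205 + 564) - 35519)*((4415 - 17594) - 25757) = (769 - 35519)*(-13179 - 25757) = -34750*(-38936) = 1353026000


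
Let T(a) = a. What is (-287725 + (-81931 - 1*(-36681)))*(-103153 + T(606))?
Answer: 34145587325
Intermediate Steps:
(-287725 + (-81931 - 1*(-36681)))*(-103153 + T(606)) = (-287725 + (-81931 - 1*(-36681)))*(-103153 + 606) = (-287725 + (-81931 + 36681))*(-102547) = (-287725 - 45250)*(-102547) = -332975*(-102547) = 34145587325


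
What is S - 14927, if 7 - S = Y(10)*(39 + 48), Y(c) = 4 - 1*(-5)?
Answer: -15703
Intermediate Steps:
Y(c) = 9 (Y(c) = 4 + 5 = 9)
S = -776 (S = 7 - 9*(39 + 48) = 7 - 9*87 = 7 - 1*783 = 7 - 783 = -776)
S - 14927 = -776 - 14927 = -15703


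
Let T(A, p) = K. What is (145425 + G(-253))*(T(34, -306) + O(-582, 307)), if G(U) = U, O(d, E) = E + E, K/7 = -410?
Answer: -327508032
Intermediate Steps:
K = -2870 (K = 7*(-410) = -2870)
T(A, p) = -2870
O(d, E) = 2*E
(145425 + G(-253))*(T(34, -306) + O(-582, 307)) = (145425 - 253)*(-2870 + 2*307) = 145172*(-2870 + 614) = 145172*(-2256) = -327508032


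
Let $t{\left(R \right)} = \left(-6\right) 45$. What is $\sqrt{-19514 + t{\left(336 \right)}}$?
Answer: $2 i \sqrt{4946} \approx 140.66 i$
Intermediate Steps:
$t{\left(R \right)} = -270$
$\sqrt{-19514 + t{\left(336 \right)}} = \sqrt{-19514 - 270} = \sqrt{-19784} = 2 i \sqrt{4946}$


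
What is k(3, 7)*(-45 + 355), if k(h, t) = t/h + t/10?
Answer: 2821/3 ≈ 940.33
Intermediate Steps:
k(h, t) = t/10 + t/h (k(h, t) = t/h + t*(⅒) = t/h + t/10 = t/10 + t/h)
k(3, 7)*(-45 + 355) = ((⅒)*7 + 7/3)*(-45 + 355) = (7/10 + 7*(⅓))*310 = (7/10 + 7/3)*310 = (91/30)*310 = 2821/3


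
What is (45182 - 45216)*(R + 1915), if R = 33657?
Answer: -1209448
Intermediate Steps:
(45182 - 45216)*(R + 1915) = (45182 - 45216)*(33657 + 1915) = -34*35572 = -1209448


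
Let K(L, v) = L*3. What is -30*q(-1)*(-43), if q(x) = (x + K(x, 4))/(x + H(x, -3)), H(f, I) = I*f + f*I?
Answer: -1032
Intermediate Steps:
K(L, v) = 3*L
H(f, I) = 2*I*f (H(f, I) = I*f + I*f = 2*I*f)
q(x) = -4/5 (q(x) = (x + 3*x)/(x + 2*(-3)*x) = (4*x)/(x - 6*x) = (4*x)/((-5*x)) = (4*x)*(-1/(5*x)) = -4/5)
-30*q(-1)*(-43) = -30*(-4/5)*(-43) = 24*(-43) = -1032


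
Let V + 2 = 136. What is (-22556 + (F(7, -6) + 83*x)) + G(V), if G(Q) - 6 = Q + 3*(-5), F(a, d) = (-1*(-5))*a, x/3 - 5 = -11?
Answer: -23890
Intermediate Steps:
x = -18 (x = 15 + 3*(-11) = 15 - 33 = -18)
V = 134 (V = -2 + 136 = 134)
F(a, d) = 5*a
G(Q) = -9 + Q (G(Q) = 6 + (Q + 3*(-5)) = 6 + (Q - 15) = 6 + (-15 + Q) = -9 + Q)
(-22556 + (F(7, -6) + 83*x)) + G(V) = (-22556 + (5*7 + 83*(-18))) + (-9 + 134) = (-22556 + (35 - 1494)) + 125 = (-22556 - 1459) + 125 = -24015 + 125 = -23890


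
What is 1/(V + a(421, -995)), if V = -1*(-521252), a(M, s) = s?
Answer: 1/520257 ≈ 1.9221e-6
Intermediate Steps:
V = 521252
1/(V + a(421, -995)) = 1/(521252 - 995) = 1/520257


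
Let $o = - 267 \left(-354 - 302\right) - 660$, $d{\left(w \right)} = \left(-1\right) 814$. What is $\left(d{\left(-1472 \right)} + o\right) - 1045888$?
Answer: $-872210$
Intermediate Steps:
$d{\left(w \right)} = -814$
$o = 174492$ ($o = - 267 \left(-354 - 302\right) - 660 = \left(-267\right) \left(-656\right) - 660 = 175152 - 660 = 174492$)
$\left(d{\left(-1472 \right)} + o\right) - 1045888 = \left(-814 + 174492\right) - 1045888 = 173678 - 1045888 = -872210$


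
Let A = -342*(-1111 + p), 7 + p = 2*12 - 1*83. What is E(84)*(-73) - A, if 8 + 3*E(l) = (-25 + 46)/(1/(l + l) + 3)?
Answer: -609801634/1515 ≈ -4.0251e+5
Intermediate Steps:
E(l) = -8/3 + 7/(3 + 1/(2*l)) (E(l) = -8/3 + ((-25 + 46)/(1/(l + l) + 3))/3 = -8/3 + (21/(1/(2*l) + 3))/3 = -8/3 + (21/(3 + 1/(2*l)))/3 = -8/3 + 7/(3 + 1/(2*l)))
p = -66 (p = -7 + (2*12 - 1*83) = -7 + (24 - 83) = -7 - 59 = -66)
A = 402534 (A = -342*(-1111 - 66) = -342*(-1177) = 402534)
E(84)*(-73) - A = (2*(-4 - 3*84)/(3*(1 + 6*84)))*(-73) - 1*402534 = (2*(-4 - 252)/(3*(1 + 504)))*(-73) - 402534 = ((2/3)*(-256)/505)*(-73) - 402534 = ((2/3)*(1/505)*(-256))*(-73) - 402534 = -512/1515*(-73) - 402534 = 37376/1515 - 402534 = -609801634/1515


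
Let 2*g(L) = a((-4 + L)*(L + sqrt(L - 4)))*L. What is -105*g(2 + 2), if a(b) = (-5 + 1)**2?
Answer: -3360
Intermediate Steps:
a(b) = 16 (a(b) = (-4)**2 = 16)
g(L) = 8*L (g(L) = (16*L)/2 = 8*L)
-105*g(2 + 2) = -840*(2 + 2) = -840*4 = -105*32 = -3360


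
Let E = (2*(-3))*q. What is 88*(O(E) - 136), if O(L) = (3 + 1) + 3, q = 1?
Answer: -11352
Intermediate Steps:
E = -6 (E = (2*(-3))*1 = -6*1 = -6)
O(L) = 7 (O(L) = 4 + 3 = 7)
88*(O(E) - 136) = 88*(7 - 136) = 88*(-129) = -11352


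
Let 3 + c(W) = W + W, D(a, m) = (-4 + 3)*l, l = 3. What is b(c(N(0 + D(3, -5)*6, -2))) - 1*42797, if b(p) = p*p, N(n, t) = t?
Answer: -42748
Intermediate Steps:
D(a, m) = -3 (D(a, m) = (-4 + 3)*3 = -1*3 = -3)
c(W) = -3 + 2*W (c(W) = -3 + (W + W) = -3 + 2*W)
b(p) = p**2
b(c(N(0 + D(3, -5)*6, -2))) - 1*42797 = (-3 + 2*(-2))**2 - 1*42797 = (-3 - 4)**2 - 42797 = (-7)**2 - 42797 = 49 - 42797 = -42748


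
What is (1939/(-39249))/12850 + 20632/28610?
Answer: 148652664343/206134906950 ≈ 0.72114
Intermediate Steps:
(1939/(-39249))/12850 + 20632/28610 = (1939*(-1/39249))*(1/12850) + 20632*(1/28610) = -277/5607*1/12850 + 10316/14305 = -277/72049950 + 10316/14305 = 148652664343/206134906950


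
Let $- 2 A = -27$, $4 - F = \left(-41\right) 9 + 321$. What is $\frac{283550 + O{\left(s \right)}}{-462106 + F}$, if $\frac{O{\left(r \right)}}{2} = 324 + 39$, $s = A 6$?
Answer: $- \frac{142138}{231027} \approx -0.61524$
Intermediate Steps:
$F = 52$ ($F = 4 - \left(\left(-41\right) 9 + 321\right) = 4 - \left(-369 + 321\right) = 4 - -48 = 4 + 48 = 52$)
$A = \frac{27}{2}$ ($A = \left(- \frac{1}{2}\right) \left(-27\right) = \frac{27}{2} \approx 13.5$)
$s = 81$ ($s = \frac{27}{2} \cdot 6 = 81$)
$O{\left(r \right)} = 726$ ($O{\left(r \right)} = 2 \left(324 + 39\right) = 2 \cdot 363 = 726$)
$\frac{283550 + O{\left(s \right)}}{-462106 + F} = \frac{283550 + 726}{-462106 + 52} = \frac{284276}{-462054} = 284276 \left(- \frac{1}{462054}\right) = - \frac{142138}{231027}$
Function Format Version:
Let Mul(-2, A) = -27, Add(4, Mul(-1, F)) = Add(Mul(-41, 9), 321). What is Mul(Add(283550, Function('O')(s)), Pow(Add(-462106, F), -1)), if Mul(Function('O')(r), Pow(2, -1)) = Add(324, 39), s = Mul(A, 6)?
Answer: Rational(-142138, 231027) ≈ -0.61524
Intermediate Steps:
F = 52 (F = Add(4, Mul(-1, Add(Mul(-41, 9), 321))) = Add(4, Mul(-1, Add(-369, 321))) = Add(4, Mul(-1, -48)) = Add(4, 48) = 52)
A = Rational(27, 2) (A = Mul(Rational(-1, 2), -27) = Rational(27, 2) ≈ 13.500)
s = 81 (s = Mul(Rational(27, 2), 6) = 81)
Function('O')(r) = 726 (Function('O')(r) = Mul(2, Add(324, 39)) = Mul(2, 363) = 726)
Mul(Add(283550, Function('O')(s)), Pow(Add(-462106, F), -1)) = Mul(Add(283550, 726), Pow(Add(-462106, 52), -1)) = Mul(284276, Pow(-462054, -1)) = Mul(284276, Rational(-1, 462054)) = Rational(-142138, 231027)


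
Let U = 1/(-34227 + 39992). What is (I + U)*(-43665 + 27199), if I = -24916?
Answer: 2365188408374/5765 ≈ 4.1027e+8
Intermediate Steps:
U = 1/5765 ≈ 0.00017346
(I + U)*(-43665 + 27199) = (-24916 + 1/5765)*(-43665 + 27199) = -143640739/5765*(-16466) = 2365188408374/5765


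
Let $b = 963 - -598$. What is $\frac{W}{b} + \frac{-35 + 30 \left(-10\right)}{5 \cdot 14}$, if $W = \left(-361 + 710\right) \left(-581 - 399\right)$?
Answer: $- \frac{698981}{3122} \approx -223.89$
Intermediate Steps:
$W = -342020$ ($W = 349 \left(-980\right) = -342020$)
$b = 1561$ ($b = 963 + 598 = 1561$)
$\frac{W}{b} + \frac{-35 + 30 \left(-10\right)}{5 \cdot 14} = - \frac{342020}{1561} + \frac{-35 + 30 \left(-10\right)}{5 \cdot 14} = \left(-342020\right) \frac{1}{1561} + \frac{-35 - 300}{70} = - \frac{48860}{223} - \frac{67}{14} = - \frac{698981}{3122}$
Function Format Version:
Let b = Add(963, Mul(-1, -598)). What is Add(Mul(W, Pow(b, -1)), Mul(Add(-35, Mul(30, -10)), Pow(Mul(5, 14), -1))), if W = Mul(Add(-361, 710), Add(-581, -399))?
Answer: Rational(-698981, 3122) ≈ -223.89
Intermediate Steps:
W = -342020 (W = Mul(349, -980) = -342020)
b = 1561 (b = Add(963, 598) = 1561)
Add(Mul(W, Pow(b, -1)), Mul(Add(-35, Mul(30, -10)), Pow(Mul(5, 14), -1))) = Add(Mul(-342020, Pow(1561, -1)), Mul(Add(-35, Mul(30, -10)), Pow(Mul(5, 14), -1))) = Add(Mul(-342020, Rational(1, 1561)), Mul(Add(-35, -300), Pow(70, -1))) = Add(Rational(-48860, 223), Mul(-335, Rational(1, 70))) = Add(Rational(-48860, 223), Rational(-67, 14)) = Rational(-698981, 3122)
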